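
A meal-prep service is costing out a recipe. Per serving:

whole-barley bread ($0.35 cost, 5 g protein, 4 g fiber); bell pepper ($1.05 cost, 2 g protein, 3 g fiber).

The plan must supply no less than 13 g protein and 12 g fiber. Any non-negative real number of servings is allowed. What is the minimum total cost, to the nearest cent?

$1.05

Compare the cost at each extreme point of the feasible region.
whole-barley bread only: max(13/5, 12/4) = 3 servings → $1.05.
bell pepper only: max(13/2, 12/3) = 6.5 servings → $6.83.
whole-barley bread + bell pepper with both tight: 2.143 servings and 1.143 servings → $1.95.
So the least-cost plan costs $1.05.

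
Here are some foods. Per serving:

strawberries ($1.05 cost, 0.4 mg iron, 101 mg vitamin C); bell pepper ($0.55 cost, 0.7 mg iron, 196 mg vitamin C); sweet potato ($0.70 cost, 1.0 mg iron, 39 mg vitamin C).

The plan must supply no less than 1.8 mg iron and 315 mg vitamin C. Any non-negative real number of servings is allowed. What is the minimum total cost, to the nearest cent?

With two linear requirements the optimum uses one or two foods; enumerate the corners.
strawberries only: max(1.8/0.4, 315/101) = 4.5 servings → $4.72.
bell pepper only: max(1.8/0.7, 315/196) = 2.571 servings → $1.41.
sweet potato only: max(1.8/1.0, 315/39) = 8.077 servings → $5.65.
strawberries + bell pepper: the both-tight solution has a negative serving — not a feasible corner.
strawberries + sweet potato with both tight: 2.867 servings and 0.6534 servings → $3.47.
bell pepper + sweet potato with both tight: 1.451 servings and 0.7842 servings → $1.35.
Cheapest feasible corner: $1.35.

$1.35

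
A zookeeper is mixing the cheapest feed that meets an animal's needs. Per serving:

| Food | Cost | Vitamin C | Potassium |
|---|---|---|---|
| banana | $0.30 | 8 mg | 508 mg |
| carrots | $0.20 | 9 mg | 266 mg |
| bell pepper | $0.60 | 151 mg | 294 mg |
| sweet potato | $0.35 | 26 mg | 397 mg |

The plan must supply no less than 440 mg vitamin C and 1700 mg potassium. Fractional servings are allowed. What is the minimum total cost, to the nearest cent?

banana only: max(440/8, 1700/508) = 55 servings → $16.50.
carrots only: max(440/9, 1700/266) = 48.89 servings → $9.78.
bell pepper only: max(440/151, 1700/294) = 5.782 servings → $3.47.
sweet potato only: max(440/26, 1700/397) = 16.92 servings → $5.92.
banana + carrots with both targets exact would need a negative amount; discard.
banana + bell pepper with both tight: 1.713 servings and 2.823 servings → $2.21.
banana + sweet potato: the both-tight solution has a negative serving — not a feasible corner.
carrots + bell pepper with both tight: 3.394 servings and 2.712 servings → $2.31.
carrots + sweet potato: the both-tight solution has a negative serving — not a feasible corner.
bell pepper + sweet potato with both tight: 2.495 servings and 2.435 servings → $2.35.
So the least-cost plan costs $2.21.

$2.21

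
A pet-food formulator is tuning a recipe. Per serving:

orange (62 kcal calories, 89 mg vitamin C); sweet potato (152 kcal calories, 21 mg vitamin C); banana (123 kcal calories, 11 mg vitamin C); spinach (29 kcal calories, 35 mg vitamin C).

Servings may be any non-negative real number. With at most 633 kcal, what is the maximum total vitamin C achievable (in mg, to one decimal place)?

908.7 mg

Vitamin C per kcal: orange 1.435, spinach 1.207, sweet potato 0.1382, banana 0.08943.
With no serving limits, spend the whole calories allowance on orange: 633 kcal / 62 kcal × 89 mg = 908.7 mg.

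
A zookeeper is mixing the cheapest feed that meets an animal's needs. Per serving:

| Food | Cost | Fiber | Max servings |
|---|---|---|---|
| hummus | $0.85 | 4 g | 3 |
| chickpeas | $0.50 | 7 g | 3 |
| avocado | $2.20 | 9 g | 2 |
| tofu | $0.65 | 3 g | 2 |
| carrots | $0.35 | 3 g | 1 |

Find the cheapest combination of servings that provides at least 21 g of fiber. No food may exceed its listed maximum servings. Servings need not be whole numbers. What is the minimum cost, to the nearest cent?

$1.50

Cost per g of fiber: chickpeas $0.0714, carrots $0.1167, hummus $0.2125, tofu $0.2167, avocado $0.2444.
Take 3 servings of chickpeas: +21.0 g fiber for $1.50 (total $1.50, still need 0.0 g).
Filling from the cheapest source first is optimal under one linear minimum: $1.50.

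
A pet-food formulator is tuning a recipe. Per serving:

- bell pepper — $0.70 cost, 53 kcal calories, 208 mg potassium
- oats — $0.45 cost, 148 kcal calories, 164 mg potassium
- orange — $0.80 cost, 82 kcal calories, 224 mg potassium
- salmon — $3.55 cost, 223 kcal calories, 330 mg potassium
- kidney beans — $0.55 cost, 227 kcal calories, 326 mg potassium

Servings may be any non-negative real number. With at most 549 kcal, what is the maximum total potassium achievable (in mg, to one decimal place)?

2154.6 mg

Potassium per kcal: bell pepper 3.925, orange 2.732, salmon 1.48, kidney beans 1.436, oats 1.108.
With no serving limits, spend the whole calories allowance on bell pepper: 549 kcal / 53 kcal × 208 mg = 2154.6 mg.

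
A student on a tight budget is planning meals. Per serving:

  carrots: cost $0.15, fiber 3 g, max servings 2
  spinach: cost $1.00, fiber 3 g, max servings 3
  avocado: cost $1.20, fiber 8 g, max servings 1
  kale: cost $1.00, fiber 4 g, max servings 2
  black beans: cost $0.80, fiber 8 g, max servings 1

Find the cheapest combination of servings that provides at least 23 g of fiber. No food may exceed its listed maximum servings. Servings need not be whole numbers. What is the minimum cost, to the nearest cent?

Cost per g of fiber: carrots $0.0500, black beans $0.1000, avocado $0.1500, kale $0.2500, spinach $0.3333.
Take 2 servings of carrots: +6.0 g fiber for $0.30 (total $0.30, still need 17.0 g).
Take 1 serving of black beans: +8.0 g fiber for $0.80 (total $1.10, still need 9.0 g).
Take 1 serving of avocado: +8.0 g fiber for $1.20 (total $2.30, still need 1.0 g).
Take 0.25 servings of kale: +1.0 g fiber for $0.25 (total $2.55, still need 0.0 g).
Filling from the cheapest source first is optimal under one linear minimum: $2.55.

$2.55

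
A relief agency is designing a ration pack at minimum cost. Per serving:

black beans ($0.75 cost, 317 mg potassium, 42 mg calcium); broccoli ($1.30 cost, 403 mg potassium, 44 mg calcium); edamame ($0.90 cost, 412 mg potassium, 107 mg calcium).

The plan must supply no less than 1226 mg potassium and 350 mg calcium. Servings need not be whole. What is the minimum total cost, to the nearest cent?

$2.94

Check every corner: each single food scaled to meet both minima, and each pair solved so both constraints bind.
black beans only: max(1226/317, 350/42) = 8.333 servings → $6.25.
broccoli only: max(1226/403, 350/44) = 7.955 servings → $10.34.
edamame only: max(1226/412, 350/107) = 3.271 servings → $2.94.
black beans + broccoli: the both-tight solution has a negative serving — not a feasible corner.
black beans + edamame: the both-tight solution has a negative serving — not a feasible corner.
broccoli + edamame: intersection lies outside the first quadrant.
Cheapest feasible corner: $2.94.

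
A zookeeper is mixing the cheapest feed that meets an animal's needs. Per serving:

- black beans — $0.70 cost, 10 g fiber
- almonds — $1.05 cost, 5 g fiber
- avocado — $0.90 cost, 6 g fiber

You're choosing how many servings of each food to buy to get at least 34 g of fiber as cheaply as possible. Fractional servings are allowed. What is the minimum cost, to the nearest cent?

$2.38

Cost per g of fiber: black beans $0.0700, avocado $0.1500, almonds $0.2100.
With no serving limits, use only black beans: 34 g / 10 g = 3.4 servings × $0.70 = $2.38.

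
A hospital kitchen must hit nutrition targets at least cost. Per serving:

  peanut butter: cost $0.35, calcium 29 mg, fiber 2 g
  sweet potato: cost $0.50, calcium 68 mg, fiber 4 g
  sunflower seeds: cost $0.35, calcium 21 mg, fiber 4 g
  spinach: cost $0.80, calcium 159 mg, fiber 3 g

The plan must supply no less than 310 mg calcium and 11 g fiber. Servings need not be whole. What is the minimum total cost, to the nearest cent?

$1.86

This is a tiny linear program; its minimum lies at a vertex of the feasible set. List the vertices and price them.
peanut butter only: max(310/29, 11/2) = 10.69 servings → $3.74.
sweet potato only: max(310/68, 11/4) = 4.559 servings → $2.28.
sunflower seeds only: max(310/21, 11/4) = 14.76 servings → $5.17.
spinach only: max(310/159, 11/3) = 3.667 servings → $2.93.
peanut butter + sweet potato: intersection lies outside the first quadrant.
peanut butter + sunflower seeds: the both-tight solution has a negative serving — not a feasible corner.
peanut butter + spinach with both tight: 3.545 servings and 1.303 servings → $2.28.
sweet potato + sunflower seeds with both targets exact would need a negative amount; discard.
sweet potato + spinach with both tight: 1.896 servings and 1.139 servings → $1.86.
sunflower seeds + spinach with both tight: 1.429 servings and 1.761 servings → $1.91.
The minimum over all feasible corners is $1.86.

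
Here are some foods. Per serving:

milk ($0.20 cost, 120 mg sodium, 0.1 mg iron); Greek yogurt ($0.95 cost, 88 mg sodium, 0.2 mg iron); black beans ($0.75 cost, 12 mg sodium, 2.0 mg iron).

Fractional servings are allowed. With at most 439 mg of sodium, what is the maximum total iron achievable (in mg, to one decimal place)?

Iron per mg sodium: black beans 0.1667, Greek yogurt 0.002273, milk 0.0008333.
With no serving limits, spend the whole sodium allowance on black beans: 439 mg / 12 mg × 2.0 mg = 73.2 mg.

73.2 mg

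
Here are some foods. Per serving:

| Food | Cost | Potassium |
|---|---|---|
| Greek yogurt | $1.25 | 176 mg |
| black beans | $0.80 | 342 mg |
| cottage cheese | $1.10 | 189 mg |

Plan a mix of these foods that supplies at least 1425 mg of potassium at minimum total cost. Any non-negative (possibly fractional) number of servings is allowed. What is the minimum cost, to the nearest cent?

Cost per mg of potassium: black beans $0.0023, cottage cheese $0.0058, Greek yogurt $0.0071.
With no serving limits, use only black beans: 1425 mg / 342 mg = 4.167 servings × $0.80 = $3.33.

$3.33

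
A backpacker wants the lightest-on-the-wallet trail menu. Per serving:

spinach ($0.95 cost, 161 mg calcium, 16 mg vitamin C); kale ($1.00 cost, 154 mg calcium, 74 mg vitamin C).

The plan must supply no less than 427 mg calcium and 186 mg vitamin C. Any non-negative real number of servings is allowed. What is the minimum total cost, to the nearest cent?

The cheapest plan sits at a corner of the feasible region — with two constraints it uses at most two foods.
spinach only: max(427/161, 186/16) = 11.62 servings → $11.04.
kale only: max(427/154, 186/74) = 2.773 servings → $2.77.
spinach + kale with both tight: 0.3126 servings and 2.446 servings → $2.74.
Cheapest feasible corner: $2.74.

$2.74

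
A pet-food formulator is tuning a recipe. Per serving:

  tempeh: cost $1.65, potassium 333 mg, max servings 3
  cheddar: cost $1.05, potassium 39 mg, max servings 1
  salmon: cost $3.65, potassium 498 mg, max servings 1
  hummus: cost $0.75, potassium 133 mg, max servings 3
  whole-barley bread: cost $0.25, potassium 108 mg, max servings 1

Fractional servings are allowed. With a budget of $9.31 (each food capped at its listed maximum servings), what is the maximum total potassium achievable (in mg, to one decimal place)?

1759.8 mg

Potassium per dollar: whole-barley bread 432, tempeh 201.8, hummus 177.3, salmon 136.4, cheddar 37.14.
Take 1 serving of whole-barley bread: spends $0.25, +108.0 mg potassium (running total 108.0 mg).
Take 3 servings of tempeh: spends $4.95, +999.0 mg potassium (running total 1107.0 mg).
Take 3 servings of hummus: spends $2.25, +399.0 mg potassium (running total 1506.0 mg).
Take 0.5096 servings of salmon: spends $1.86, +253.8 mg potassium (running total 1759.8 mg).
Filling greedily by potassium-per-dollar is optimal for one linear limit, giving 1759.8 mg.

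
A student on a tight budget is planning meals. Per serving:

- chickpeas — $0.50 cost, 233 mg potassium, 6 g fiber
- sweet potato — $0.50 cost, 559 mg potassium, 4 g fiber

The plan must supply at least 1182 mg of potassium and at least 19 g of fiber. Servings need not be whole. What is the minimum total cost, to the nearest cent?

$1.77

The cheapest plan sits at a corner of the feasible region — with two constraints it uses at most two foods.
chickpeas only: max(1182/233, 19/6) = 5.073 servings → $2.54.
sweet potato only: max(1182/559, 19/4) = 4.75 servings → $2.38.
chickpeas + sweet potato with both tight: 2.433 servings and 1.1 servings → $1.77.
Cheapest feasible corner: $1.77.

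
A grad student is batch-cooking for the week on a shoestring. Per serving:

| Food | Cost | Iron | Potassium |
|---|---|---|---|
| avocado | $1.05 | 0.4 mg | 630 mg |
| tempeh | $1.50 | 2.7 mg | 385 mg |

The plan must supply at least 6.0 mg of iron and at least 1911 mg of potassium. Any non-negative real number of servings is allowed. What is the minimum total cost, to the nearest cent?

$4.86

A basic optimal solution has at most two foods positive. Try each food alone and each pair with both targets met exactly.
avocado only: max(6.0/0.4, 1911/630) = 15 servings → $15.75.
tempeh only: max(6.0/2.7, 1911/385) = 4.964 servings → $7.45.
avocado + tempeh with both tight: 1.842 servings and 1.949 servings → $4.86.
The minimum over all feasible corners is $4.86.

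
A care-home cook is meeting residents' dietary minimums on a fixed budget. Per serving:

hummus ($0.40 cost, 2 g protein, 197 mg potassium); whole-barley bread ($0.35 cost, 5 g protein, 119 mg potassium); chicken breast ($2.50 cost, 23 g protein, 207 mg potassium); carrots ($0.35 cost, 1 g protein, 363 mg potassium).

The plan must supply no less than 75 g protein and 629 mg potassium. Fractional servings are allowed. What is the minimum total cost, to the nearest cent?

For a min-cost LP with two ≥-constraints, a basic feasible solution has at most two positive variables.
hummus only: max(75/2, 629/197) = 37.5 servings → $15.00.
whole-barley bread only: max(75/5, 629/119) = 15 servings → $5.25.
chicken breast only: max(75/23, 629/207) = 3.261 servings → $8.15.
carrots only: max(75/1, 629/363) = 75 servings → $26.25.
hummus + whole-barley bread: the both-tight solution has a negative serving — not a feasible corner.
hummus + chicken breast: intersection lies outside the first quadrant.
hummus + carrots: intersection lies outside the first quadrant.
whole-barley bread + chicken breast: the both-tight solution has a negative serving — not a feasible corner.
whole-barley bread + carrots: the both-tight solution has a negative serving — not a feasible corner.
chicken breast + carrots: the both-tight solution has a negative serving — not a feasible corner.
The minimum over all feasible corners is $5.25.

$5.25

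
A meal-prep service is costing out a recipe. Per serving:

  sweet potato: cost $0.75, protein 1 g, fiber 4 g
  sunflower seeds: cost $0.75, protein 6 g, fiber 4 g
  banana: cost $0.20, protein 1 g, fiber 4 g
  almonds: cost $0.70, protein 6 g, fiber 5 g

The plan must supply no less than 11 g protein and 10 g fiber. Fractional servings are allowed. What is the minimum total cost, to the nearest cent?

$1.31

sweet potato only: max(11/1, 10/4) = 11 servings → $8.25.
sunflower seeds only: max(11/6, 10/4) = 2.5 servings → $1.88.
banana only: max(11/1, 10/4) = 11 servings → $2.20.
almonds only: max(11/6, 10/5) = 2 servings → $1.40.
sweet potato + sunflower seeds with both tight: 0.8 servings and 1.7 servings → $1.88.
sweet potato + banana (both tight): parallel constraints — no distinct corner.
sweet potato + almonds with both tight: 0.2632 servings and 1.789 servings → $1.45.
sunflower seeds + banana with both tight: 1.7 servings and 0.8 servings → $1.44.
sunflower seeds + almonds: the both-tight solution has a negative serving — not a feasible corner.
banana + almonds with both tight: 0.2632 servings and 1.789 servings → $1.31.
Cheapest feasible corner: $1.31.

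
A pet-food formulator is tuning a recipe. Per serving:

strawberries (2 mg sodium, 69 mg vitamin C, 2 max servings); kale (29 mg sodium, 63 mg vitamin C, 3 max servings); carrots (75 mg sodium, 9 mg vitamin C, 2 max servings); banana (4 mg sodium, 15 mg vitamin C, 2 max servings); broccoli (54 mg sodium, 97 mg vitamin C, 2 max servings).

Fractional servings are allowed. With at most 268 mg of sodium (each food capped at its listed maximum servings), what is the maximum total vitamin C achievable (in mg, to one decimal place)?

558.3 mg

Vitamin C per mg sodium: strawberries 34.5, banana 3.75, kale 2.172, broccoli 1.796, carrots 0.12.
Take 2 servings of strawberries: uses 4 mg sodium, +138.0 mg vitamin C (running total 138.0 mg).
Take 2 servings of banana: uses 8 mg sodium, +30.0 mg vitamin C (running total 168.0 mg).
Take 3 servings of kale: uses 87 mg sodium, +189.0 mg vitamin C (running total 357.0 mg).
Take 2 servings of broccoli: uses 108 mg sodium, +194.0 mg vitamin C (running total 551.0 mg).
Take 0.8133 servings of carrots: uses 61 mg sodium, +7.3 mg vitamin C (running total 558.3 mg).
Filling greedily by vitamin C-per-mg sodium is optimal for one linear limit, giving 558.3 mg.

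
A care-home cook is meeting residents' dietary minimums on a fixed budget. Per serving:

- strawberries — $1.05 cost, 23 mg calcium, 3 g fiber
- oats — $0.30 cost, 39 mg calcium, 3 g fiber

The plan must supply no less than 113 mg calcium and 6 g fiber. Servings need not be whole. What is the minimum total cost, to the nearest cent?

$0.87

A basic optimal solution has at most two foods positive. Try each food alone and each pair with both targets met exactly.
strawberries only: max(113/23, 6/3) = 4.913 servings → $5.16.
oats only: max(113/39, 6/3) = 2.897 servings → $0.87.
strawberries + oats with both targets exact would need a negative amount; discard.
So the least-cost plan costs $0.87.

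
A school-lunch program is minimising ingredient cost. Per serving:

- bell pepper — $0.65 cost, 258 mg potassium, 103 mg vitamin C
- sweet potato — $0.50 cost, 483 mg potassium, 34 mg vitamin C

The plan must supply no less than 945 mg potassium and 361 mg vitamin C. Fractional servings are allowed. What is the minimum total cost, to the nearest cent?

$2.31

A basic optimal solution has at most two foods positive. Try each food alone and each pair with both targets met exactly.
bell pepper only: max(945/258, 361/103) = 3.663 servings → $2.38.
sweet potato only: max(945/483, 361/34) = 10.62 servings → $5.31.
bell pepper + sweet potato with both tight: 3.471 servings and 0.1024 servings → $2.31.
The minimum over all feasible corners is $2.31.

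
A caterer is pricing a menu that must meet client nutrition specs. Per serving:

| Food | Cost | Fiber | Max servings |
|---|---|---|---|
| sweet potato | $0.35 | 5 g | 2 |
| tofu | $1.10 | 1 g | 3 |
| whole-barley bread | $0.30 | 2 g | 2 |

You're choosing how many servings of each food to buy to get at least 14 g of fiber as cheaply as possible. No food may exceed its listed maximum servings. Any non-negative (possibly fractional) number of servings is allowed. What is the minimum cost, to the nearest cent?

Cost per g of fiber: sweet potato $0.0700, whole-barley bread $0.1500, tofu $1.1000.
Take 2 servings of sweet potato: +10.0 g fiber for $0.70 (total $0.70, still need 4.0 g).
Take 2 servings of whole-barley bread: +4.0 g fiber for $0.60 (total $1.30, still need 0.0 g).
Filling from the cheapest source first is optimal under one linear minimum: $1.30.

$1.30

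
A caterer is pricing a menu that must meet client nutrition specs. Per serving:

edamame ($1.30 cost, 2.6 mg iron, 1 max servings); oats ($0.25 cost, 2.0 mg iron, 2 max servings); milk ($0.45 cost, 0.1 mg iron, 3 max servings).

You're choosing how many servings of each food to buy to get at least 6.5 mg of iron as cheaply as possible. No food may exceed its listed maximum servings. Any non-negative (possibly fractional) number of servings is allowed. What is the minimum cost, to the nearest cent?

Cost per mg of iron: oats $0.1250, edamame $0.5000, milk $4.5000.
Take 2 servings of oats: +4.0 mg iron for $0.50 (total $0.50, still need 2.5 mg).
Take 0.9615 servings of edamame: +2.5 mg iron for $1.25 (total $1.75, still need 0.0 mg).
Greedy by cheapest-per-mg is optimal for a single linear constraint, so the minimum cost is $1.75.

$1.75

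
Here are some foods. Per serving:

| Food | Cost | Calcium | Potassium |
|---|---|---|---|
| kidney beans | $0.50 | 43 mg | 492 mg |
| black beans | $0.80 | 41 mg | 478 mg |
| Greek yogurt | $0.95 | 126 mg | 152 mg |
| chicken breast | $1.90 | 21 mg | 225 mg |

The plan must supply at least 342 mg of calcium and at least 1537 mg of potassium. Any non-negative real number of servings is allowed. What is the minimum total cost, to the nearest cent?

$3.03

An LP optimum is at a vertex; with two nutrient constraints at most two foods are used. Check each candidate.
kidney beans only: max(342/43, 1537/492) = 7.953 servings → $3.98.
black beans only: max(342/41, 1537/478) = 8.341 servings → $6.67.
Greek yogurt only: max(342/126, 1537/152) = 10.11 servings → $9.61.
chicken breast only: max(342/21, 1537/225) = 16.29 servings → $30.94.
kidney beans + black beans: the both-tight solution has a negative serving — not a feasible corner.
kidney beans + Greek yogurt with both tight: 2.555 servings and 1.842 servings → $3.03.
kidney beans + chicken breast: intersection lies outside the first quadrant.
black beans + Greek yogurt with both tight: 2.624 servings and 1.86 servings → $3.87.
black beans + chicken breast: the both-tight solution has a negative serving — not a feasible corner.
Greek yogurt + chicken breast with both tight: 1.776 servings and 5.632 servings → $12.39.
The minimum over all feasible corners is $3.03.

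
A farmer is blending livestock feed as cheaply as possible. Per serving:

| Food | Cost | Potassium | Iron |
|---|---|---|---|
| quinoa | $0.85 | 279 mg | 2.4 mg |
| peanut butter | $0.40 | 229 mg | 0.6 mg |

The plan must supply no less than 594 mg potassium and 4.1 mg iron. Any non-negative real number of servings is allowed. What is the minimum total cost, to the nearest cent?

This is a tiny linear program; its minimum lies at a vertex of the feasible set. List the vertices and price them.
quinoa only: max(594/279, 4.1/2.4) = 2.129 servings → $1.81.
peanut butter only: max(594/229, 4.1/0.6) = 6.833 servings → $2.73.
quinoa + peanut butter with both tight: 1.524 servings and 0.737 servings → $1.59.
So the least-cost plan costs $1.59.

$1.59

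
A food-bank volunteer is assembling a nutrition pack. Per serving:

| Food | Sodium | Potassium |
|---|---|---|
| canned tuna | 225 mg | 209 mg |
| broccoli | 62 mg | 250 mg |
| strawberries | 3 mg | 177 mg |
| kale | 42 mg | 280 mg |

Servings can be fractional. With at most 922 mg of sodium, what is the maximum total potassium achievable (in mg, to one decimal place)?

54398.0 mg

Potassium per mg sodium: strawberries 59, kale 6.667, broccoli 4.032, canned tuna 0.9289.
With no serving limits, spend the whole sodium allowance on strawberries: 922 mg / 3 mg × 177 mg = 54398.0 mg.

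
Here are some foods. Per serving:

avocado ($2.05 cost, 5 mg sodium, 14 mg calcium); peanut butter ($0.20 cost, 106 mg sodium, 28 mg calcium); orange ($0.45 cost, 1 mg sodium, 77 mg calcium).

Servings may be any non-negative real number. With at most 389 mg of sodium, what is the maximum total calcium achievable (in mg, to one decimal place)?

29953.0 mg

Calcium per mg sodium: orange 77, avocado 2.8, peanut butter 0.2642.
With no serving limits, spend the whole sodium allowance on orange: 389 mg / 1 mg × 77 mg = 29953.0 mg.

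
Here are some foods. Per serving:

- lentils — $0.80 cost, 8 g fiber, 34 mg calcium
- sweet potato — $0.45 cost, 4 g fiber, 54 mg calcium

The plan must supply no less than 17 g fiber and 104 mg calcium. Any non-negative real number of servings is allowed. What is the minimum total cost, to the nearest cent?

$1.74

At the optimum either one food covers both requirements or two foods hit both targets exactly; no other combination can be cheaper.
lentils only: max(17/8, 104/34) = 3.059 servings → $2.45.
sweet potato only: max(17/4, 104/54) = 4.25 servings → $1.91.
lentils + sweet potato with both tight: 1.696 servings and 0.8581 servings → $1.74.
Cheapest feasible corner: $1.74.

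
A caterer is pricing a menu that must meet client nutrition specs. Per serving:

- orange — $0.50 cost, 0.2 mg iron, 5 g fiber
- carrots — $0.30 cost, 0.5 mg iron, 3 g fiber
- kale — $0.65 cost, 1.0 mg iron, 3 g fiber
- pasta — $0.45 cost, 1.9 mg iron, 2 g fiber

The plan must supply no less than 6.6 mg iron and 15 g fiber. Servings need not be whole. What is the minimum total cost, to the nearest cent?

$2.15

Compare the cost at each extreme point of the feasible region.
orange only: max(6.6/0.2, 15/5) = 33 servings → $16.50.
carrots only: max(6.6/0.5, 15/3) = 13.2 servings → $3.96.
kale only: max(6.6/1.0, 15/3) = 6.6 servings → $4.29.
pasta only: max(6.6/1.9, 15/2) = 7.5 servings → $3.38.
orange + carrots with both targets exact would need a negative amount; discard.
orange + kale: the both-tight solution has a negative serving — not a feasible corner.
orange + pasta with both tight: 1.681 servings and 3.297 servings → $2.32.
carrots + kale with both targets exact would need a negative amount; discard.
carrots + pasta with both tight: 3.255 servings and 2.617 servings → $2.15.
kale + pasta with both tight: 4.135 servings and 1.297 servings → $3.27.
Cheapest feasible corner: $2.15.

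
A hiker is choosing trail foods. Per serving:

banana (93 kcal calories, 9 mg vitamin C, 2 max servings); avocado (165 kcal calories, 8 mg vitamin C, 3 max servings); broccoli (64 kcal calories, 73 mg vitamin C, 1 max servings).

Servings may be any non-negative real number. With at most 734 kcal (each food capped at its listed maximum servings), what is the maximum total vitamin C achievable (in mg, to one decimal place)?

Vitamin C per kcal: broccoli 1.141, banana 0.09677, avocado 0.04848.
Take 1 serving of broccoli: uses 64 kcal, +73.0 mg vitamin C (running total 73.0 mg).
Take 2 servings of banana: uses 186 kcal, +18.0 mg vitamin C (running total 91.0 mg).
Take 2.933 servings of avocado: uses 484 kcal, +23.5 mg vitamin C (running total 114.5 mg).
Filling greedily by vitamin C-per-kcal is optimal for one linear limit, giving 114.5 mg.

114.5 mg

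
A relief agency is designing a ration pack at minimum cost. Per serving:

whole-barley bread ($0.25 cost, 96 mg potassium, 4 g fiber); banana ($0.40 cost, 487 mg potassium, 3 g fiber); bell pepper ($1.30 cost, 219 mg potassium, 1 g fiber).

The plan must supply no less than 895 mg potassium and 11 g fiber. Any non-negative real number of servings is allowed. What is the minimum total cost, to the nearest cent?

This is a tiny linear program; its minimum lies at a vertex of the feasible set. List the vertices and price them.
whole-barley bread only: max(895/96, 11/4) = 9.323 servings → $2.33.
banana only: max(895/487, 11/3) = 3.667 servings → $1.47.
bell pepper only: max(895/219, 11/1) = 11 servings → $14.30.
whole-barley bread + banana with both tight: 1.61 servings and 1.52 servings → $1.01.
whole-barley bread + bell pepper with both tight: 1.941 servings and 3.236 servings → $4.69.
banana + bell pepper with both targets exact would need a negative amount; discard.
So the least-cost plan costs $1.01.

$1.01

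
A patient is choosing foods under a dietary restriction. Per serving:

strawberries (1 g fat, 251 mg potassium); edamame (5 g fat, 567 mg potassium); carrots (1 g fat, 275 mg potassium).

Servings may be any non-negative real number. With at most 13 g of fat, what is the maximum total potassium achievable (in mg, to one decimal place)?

Potassium per g fat: carrots 275, strawberries 251, edamame 113.4.
With no serving limits, spend the whole fat allowance on carrots: 13 g / 1 g × 275 mg = 3575.0 mg.

3575.0 mg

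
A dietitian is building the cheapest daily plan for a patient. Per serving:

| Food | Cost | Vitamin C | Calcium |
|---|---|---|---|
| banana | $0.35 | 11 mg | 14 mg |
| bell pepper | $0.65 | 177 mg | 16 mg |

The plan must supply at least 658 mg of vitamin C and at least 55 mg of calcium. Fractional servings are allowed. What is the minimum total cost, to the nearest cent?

With two linear requirements the optimum uses one or two foods; enumerate the corners.
banana only: max(658/11, 55/14) = 59.82 servings → $20.94.
bell pepper only: max(658/177, 55/16) = 3.718 servings → $2.42.
banana + bell pepper: intersection lies outside the first quadrant.
Cheapest feasible corner: $2.42.

$2.42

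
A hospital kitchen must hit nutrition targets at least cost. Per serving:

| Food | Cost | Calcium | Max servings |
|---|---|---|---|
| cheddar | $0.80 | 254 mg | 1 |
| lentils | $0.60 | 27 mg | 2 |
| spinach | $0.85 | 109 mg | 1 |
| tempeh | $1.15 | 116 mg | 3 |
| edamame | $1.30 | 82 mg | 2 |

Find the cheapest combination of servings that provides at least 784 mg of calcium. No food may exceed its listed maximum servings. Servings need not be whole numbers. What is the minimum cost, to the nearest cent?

$6.26

Cost per mg of calcium: cheddar $0.0031, spinach $0.0078, tempeh $0.0099, edamame $0.0159, lentils $0.0222.
Take 1 serving of cheddar: +254.0 mg calcium for $0.80 (total $0.80, still need 530.0 mg).
Take 1 serving of spinach: +109.0 mg calcium for $0.85 (total $1.65, still need 421.0 mg).
Take 3 servings of tempeh: +348.0 mg calcium for $3.45 (total $5.10, still need 73.0 mg).
Take 0.8902 servings of edamame: +73.0 mg calcium for $1.16 (total $6.26, still need 0.0 mg).
Greedy by cheapest-per-mg is optimal for a single linear constraint, so the minimum cost is $6.26.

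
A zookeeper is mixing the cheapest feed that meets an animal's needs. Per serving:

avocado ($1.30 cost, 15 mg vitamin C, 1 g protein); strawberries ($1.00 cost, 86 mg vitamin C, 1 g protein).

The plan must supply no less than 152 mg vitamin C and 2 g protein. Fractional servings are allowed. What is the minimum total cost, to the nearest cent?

$2.00

avocado only: max(152/15, 2/1) = 10.13 servings → $13.17.
strawberries only: max(152/86, 2/1) = 2 servings → $2.00.
avocado + strawberries with both tight: 0.2817 servings and 1.718 servings → $2.08.
Cheapest feasible corner: $2.00.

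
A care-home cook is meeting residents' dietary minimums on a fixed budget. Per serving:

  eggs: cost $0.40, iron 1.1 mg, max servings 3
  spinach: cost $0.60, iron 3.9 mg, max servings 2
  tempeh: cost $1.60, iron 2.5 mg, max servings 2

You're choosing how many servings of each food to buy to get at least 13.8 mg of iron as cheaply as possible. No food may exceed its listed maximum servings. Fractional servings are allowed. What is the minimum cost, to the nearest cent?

Cost per mg of iron: spinach $0.1538, eggs $0.3636, tempeh $0.6400.
Take 2 servings of spinach: +7.8 mg iron for $1.20 (total $1.20, still need 6.0 mg).
Take 3 servings of eggs: +3.3 mg iron for $1.20 (total $2.40, still need 2.7 mg).
Take 1.08 servings of tempeh: +2.7 mg iron for $1.73 (total $4.13, still need 0.0 mg).
Filling from the cheapest source first is optimal under one linear minimum: $4.13.

$4.13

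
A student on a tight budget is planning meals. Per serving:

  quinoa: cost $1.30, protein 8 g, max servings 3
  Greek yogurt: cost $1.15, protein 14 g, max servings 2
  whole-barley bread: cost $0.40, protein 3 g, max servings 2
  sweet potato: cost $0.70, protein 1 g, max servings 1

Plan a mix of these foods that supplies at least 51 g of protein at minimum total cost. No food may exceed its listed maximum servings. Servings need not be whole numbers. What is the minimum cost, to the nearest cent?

$5.86

Cost per g of protein: Greek yogurt $0.0821, whole-barley bread $0.1333, quinoa $0.1625, sweet potato $0.7000.
Take 2 servings of Greek yogurt: +28.0 g protein for $2.30 (total $2.30, still need 23.0 g).
Take 2 servings of whole-barley bread: +6.0 g protein for $0.80 (total $3.10, still need 17.0 g).
Take 2.125 servings of quinoa: +17.0 g protein for $2.76 (total $5.86, still need 0.0 g).
Greedy by cheapest-per-g is optimal for a single linear constraint, so the minimum cost is $5.86.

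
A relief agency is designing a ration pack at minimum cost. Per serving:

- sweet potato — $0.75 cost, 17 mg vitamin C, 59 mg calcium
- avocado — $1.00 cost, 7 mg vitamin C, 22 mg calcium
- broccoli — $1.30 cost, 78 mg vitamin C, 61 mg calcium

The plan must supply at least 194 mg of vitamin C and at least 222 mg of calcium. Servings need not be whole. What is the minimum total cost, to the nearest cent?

$3.95

sweet potato only: max(194/17, 222/59) = 11.41 servings → $8.56.
avocado only: max(194/7, 222/22) = 27.71 servings → $27.71.
broccoli only: max(194/78, 222/61) = 3.639 servings → $4.73.
sweet potato + avocado: intersection lies outside the first quadrant.
sweet potato + broccoli with both tight: 1.538 servings and 2.152 servings → $3.95.
avocado + broccoli with both tight: 4.253 servings and 2.106 servings → $6.99.
The minimum over all feasible corners is $3.95.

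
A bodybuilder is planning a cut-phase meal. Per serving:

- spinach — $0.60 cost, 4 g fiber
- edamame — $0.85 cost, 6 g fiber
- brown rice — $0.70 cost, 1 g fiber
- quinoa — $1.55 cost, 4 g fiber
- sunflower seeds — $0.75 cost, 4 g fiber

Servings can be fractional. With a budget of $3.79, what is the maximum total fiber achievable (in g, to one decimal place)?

Fiber per dollar: edamame 7.059, spinach 6.667, sunflower seeds 5.333, quinoa 2.581, brown rice 1.429.
With no serving limits, spend the whole cost allowance on edamame: $3.79 / $0.85 × 6 g = 26.8 g.

26.8 g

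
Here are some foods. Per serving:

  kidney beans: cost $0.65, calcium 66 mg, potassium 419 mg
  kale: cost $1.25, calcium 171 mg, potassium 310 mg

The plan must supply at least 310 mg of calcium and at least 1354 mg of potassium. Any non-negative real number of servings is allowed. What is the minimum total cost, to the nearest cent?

Two binding constraints pin down two serving amounts, so the optimal mix uses at most two foods. The candidates are each food alone (scaled to the tighter of calcium/potassium) and each pair with both constraints tight.
kidney beans only: max(310/66, 1354/419) = 4.697 servings → $3.05.
kale only: max(310/171, 1354/310) = 4.368 servings → $5.46.
kidney beans + kale with both tight: 2.646 servings and 0.7917 servings → $2.71.
So the least-cost plan costs $2.71.

$2.71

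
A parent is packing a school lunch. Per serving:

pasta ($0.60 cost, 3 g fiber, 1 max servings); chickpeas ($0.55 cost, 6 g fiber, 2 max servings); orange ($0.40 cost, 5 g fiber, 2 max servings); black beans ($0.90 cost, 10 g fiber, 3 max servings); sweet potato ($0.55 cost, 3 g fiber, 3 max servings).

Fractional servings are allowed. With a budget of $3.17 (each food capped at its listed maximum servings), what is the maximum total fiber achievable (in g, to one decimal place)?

Fiber per dollar: orange 12.5, black beans 11.11, chickpeas 10.91, sweet potato 5.455, pasta 5.
Take 2 servings of orange: spends $0.80, +10.0 g fiber (running total 10.0 g).
Take 2.633 servings of black beans: spends $2.37, +26.3 g fiber (running total 36.3 g).
Filling greedily by fiber-per-dollar is optimal for one linear limit, giving 36.3 g.

36.3 g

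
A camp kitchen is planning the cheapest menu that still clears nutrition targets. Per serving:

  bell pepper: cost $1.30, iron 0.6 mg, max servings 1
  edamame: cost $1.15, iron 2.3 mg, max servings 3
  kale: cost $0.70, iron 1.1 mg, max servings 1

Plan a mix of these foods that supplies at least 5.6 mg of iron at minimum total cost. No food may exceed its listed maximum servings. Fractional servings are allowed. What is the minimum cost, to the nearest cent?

$2.80

Cost per mg of iron: edamame $0.5000, kale $0.6364, bell pepper $2.1667.
Take 2.435 servings of edamame: +5.6 mg iron for $2.80 (total $2.80, still need 0.0 mg).
Filling from the cheapest source first is optimal under one linear minimum: $2.80.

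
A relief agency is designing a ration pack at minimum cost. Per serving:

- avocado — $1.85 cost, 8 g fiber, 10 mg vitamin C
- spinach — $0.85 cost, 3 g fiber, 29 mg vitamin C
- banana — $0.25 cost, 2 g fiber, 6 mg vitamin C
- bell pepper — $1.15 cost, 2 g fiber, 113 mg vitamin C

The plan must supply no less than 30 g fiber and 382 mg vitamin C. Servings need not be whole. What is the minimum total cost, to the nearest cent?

An LP optimum is at a vertex; with two nutrient constraints at most two foods are used. Check each candidate.
avocado only: max(30/8, 382/10) = 38.2 servings → $70.67.
spinach only: max(30/3, 382/29) = 13.17 servings → $11.20.
banana only: max(30/2, 382/6) = 63.67 servings → $15.92.
bell pepper only: max(30/2, 382/113) = 15 servings → $17.25.
avocado + spinach: the both-tight solution has a negative serving — not a feasible corner.
avocado + banana: the both-tight solution has a negative serving — not a feasible corner.
avocado + bell pepper with both tight: 2.971 servings and 3.118 servings → $9.08.
spinach + banana with both targets exact would need a negative amount; discard.
spinach + bell pepper with both tight: 9.345 servings and 0.9822 servings → $9.07.
banana + bell pepper with both tight: 12.27 servings and 2.729 servings → $6.21.
Cheapest feasible corner: $6.21.

$6.21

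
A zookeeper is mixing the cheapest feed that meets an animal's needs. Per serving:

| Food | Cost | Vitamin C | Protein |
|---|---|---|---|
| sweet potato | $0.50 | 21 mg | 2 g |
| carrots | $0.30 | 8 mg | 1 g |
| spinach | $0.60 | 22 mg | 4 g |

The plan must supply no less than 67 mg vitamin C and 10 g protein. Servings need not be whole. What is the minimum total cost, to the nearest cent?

$1.74

Check every corner: each single food scaled to meet both minima, and each pair solved so both constraints bind.
sweet potato only: max(67/21, 10/2) = 5 servings → $2.50.
carrots only: max(67/8, 10/1) = 10 servings → $3.00.
spinach only: max(67/22, 10/4) = 3.045 servings → $1.83.
sweet potato + carrots: intersection lies outside the first quadrant.
sweet potato + spinach with both tight: 1.2 servings and 1.9 servings → $1.74.
carrots + spinach with both tight: 4.8 servings and 1.3 servings → $2.22.
Cheapest feasible corner: $1.74.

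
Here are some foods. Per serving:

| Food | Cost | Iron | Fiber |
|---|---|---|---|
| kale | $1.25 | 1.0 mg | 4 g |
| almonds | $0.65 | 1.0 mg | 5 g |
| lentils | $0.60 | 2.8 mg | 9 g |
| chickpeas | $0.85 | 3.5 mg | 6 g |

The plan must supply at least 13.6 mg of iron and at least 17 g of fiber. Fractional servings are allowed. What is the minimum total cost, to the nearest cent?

kale only: max(13.6/1.0, 17/4) = 13.6 servings → $17.00.
almonds only: max(13.6/1.0, 17/5) = 13.6 servings → $8.84.
lentils only: max(13.6/2.8, 17/9) = 4.857 servings → $2.91.
chickpeas only: max(13.6/3.5, 17/6) = 3.886 servings → $3.30.
kale + almonds: the both-tight solution has a negative serving — not a feasible corner.
kale + lentils: the both-tight solution has a negative serving — not a feasible corner.
kale + chickpeas: intersection lies outside the first quadrant.
almonds + lentils: intersection lies outside the first quadrant.
almonds + chickpeas: the both-tight solution has a negative serving — not a feasible corner.
lentils + chickpeas with both targets exact would need a negative amount; discard.
The minimum over all feasible corners is $2.91.

$2.91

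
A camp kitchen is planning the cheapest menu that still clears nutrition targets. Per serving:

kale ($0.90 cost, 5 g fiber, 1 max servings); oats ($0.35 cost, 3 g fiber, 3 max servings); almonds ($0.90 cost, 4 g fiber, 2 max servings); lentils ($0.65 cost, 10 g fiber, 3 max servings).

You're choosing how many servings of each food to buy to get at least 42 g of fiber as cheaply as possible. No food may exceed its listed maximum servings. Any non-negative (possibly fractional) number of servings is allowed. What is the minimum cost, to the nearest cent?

Cost per g of fiber: lentils $0.0650, oats $0.1167, kale $0.1800, almonds $0.2250.
Take 3 servings of lentils: +30.0 g fiber for $1.95 (total $1.95, still need 12.0 g).
Take 3 servings of oats: +9.0 g fiber for $1.05 (total $3.00, still need 3.0 g).
Take 0.6 servings of kale: +3.0 g fiber for $0.54 (total $3.54, still need 0.0 g).
Filling from the cheapest source first is optimal under one linear minimum: $3.54.

$3.54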